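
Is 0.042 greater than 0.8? No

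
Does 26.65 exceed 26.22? Yes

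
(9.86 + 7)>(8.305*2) True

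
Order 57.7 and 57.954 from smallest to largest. 57.7, 57.954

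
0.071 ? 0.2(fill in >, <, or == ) <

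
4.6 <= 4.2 False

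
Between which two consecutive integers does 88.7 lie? 88 and 89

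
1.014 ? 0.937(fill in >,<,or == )>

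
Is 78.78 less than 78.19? No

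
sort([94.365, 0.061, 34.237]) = [0.061, 34.237, 94.365]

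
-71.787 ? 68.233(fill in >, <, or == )<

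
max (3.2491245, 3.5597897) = 3.5597897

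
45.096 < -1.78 False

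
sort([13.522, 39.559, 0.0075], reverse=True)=[39.559, 13.522, 0.0075]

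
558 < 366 False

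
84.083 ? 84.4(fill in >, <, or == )<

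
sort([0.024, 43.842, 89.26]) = [0.024, 43.842, 89.26]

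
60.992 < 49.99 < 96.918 False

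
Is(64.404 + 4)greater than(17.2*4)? No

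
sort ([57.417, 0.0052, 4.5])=[0.0052, 4.5, 57.417]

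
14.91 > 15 False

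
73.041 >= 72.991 True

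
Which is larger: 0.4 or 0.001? 0.4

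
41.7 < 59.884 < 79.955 True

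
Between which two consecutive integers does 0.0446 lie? 0 and 1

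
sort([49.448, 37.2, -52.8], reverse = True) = [49.448, 37.2, -52.8]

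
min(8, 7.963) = 7.963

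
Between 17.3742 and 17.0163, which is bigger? 17.3742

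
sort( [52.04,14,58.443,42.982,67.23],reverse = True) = [67.23,58.443,52.04,42.982,14]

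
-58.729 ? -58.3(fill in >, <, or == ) <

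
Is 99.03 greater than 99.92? No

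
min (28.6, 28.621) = 28.6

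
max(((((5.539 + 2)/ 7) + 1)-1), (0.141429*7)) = 1.077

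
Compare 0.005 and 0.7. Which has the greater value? 0.7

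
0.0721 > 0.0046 True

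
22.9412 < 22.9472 True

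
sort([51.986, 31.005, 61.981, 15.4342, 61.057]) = [15.4342, 31.005, 51.986, 61.057, 61.981]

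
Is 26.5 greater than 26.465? Yes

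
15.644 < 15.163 False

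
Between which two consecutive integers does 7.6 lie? 7 and 8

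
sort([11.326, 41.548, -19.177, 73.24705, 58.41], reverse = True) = [73.24705, 58.41, 41.548, 11.326, -19.177]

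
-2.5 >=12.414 False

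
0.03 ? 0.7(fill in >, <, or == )<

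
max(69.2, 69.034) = 69.2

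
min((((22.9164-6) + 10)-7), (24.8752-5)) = 19.8752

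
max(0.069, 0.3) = 0.3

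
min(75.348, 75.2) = 75.2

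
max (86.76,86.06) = 86.76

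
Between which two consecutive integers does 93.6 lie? 93 and 94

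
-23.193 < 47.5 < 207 True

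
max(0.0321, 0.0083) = 0.0321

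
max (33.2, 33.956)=33.956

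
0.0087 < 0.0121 True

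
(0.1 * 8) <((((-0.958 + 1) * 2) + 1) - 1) False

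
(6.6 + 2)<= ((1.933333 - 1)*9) False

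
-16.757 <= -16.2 True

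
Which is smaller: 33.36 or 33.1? 33.1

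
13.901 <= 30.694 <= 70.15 True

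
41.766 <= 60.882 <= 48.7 False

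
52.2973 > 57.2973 False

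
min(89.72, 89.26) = 89.26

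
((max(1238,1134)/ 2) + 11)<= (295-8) False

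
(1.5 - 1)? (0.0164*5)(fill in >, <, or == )>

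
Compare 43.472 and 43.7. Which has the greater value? 43.7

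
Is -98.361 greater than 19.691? No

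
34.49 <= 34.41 False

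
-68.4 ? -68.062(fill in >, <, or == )<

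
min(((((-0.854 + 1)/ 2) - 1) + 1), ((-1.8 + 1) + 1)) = 0.073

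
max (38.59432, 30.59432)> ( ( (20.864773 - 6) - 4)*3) True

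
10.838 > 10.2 True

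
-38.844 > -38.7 False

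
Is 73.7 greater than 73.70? No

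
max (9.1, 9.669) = 9.669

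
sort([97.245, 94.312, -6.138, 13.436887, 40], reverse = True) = [97.245, 94.312, 40, 13.436887, -6.138]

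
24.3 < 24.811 True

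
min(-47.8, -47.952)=-47.952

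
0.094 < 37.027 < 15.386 False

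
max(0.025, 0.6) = 0.6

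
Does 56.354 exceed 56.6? No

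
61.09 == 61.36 False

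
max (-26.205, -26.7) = -26.205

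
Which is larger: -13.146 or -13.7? -13.146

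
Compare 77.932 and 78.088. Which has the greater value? 78.088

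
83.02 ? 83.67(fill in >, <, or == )<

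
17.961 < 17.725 False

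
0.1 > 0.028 True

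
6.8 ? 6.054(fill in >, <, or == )>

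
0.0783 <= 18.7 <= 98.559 True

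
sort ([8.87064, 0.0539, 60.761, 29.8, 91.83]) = [0.0539, 8.87064, 29.8, 60.761, 91.83]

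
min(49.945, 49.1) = 49.1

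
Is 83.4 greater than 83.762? No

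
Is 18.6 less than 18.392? No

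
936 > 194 True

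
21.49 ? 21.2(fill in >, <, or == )>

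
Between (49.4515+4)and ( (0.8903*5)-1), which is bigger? (49.4515+4)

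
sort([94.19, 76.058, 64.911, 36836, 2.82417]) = [2.82417, 64.911, 76.058, 94.19, 36836]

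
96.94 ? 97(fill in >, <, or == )<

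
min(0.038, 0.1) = 0.038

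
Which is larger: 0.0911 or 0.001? 0.0911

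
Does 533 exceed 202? Yes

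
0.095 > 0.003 True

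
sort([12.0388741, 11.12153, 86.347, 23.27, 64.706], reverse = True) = [86.347, 64.706, 23.27, 12.0388741, 11.12153]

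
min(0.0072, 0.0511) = 0.0072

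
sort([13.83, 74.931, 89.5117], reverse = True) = [89.5117, 74.931, 13.83]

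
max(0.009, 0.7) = 0.7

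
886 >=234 True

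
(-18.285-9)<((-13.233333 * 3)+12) False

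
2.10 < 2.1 False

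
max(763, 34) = 763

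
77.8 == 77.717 False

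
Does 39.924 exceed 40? No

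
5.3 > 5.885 False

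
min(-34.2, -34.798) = -34.798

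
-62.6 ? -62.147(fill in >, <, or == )<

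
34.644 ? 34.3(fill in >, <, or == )>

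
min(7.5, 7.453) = 7.453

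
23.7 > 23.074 True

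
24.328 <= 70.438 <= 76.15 True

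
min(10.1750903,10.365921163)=10.1750903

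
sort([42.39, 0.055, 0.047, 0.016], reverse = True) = [42.39, 0.055, 0.047, 0.016]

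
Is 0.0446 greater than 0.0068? Yes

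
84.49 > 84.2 True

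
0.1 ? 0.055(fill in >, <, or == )>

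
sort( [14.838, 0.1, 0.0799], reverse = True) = [14.838, 0.1, 0.0799]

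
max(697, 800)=800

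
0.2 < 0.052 False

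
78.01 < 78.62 True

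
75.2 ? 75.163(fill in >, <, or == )>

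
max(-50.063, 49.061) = 49.061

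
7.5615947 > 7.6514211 False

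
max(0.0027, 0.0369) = 0.0369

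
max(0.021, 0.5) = 0.5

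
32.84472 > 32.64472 True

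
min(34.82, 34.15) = 34.15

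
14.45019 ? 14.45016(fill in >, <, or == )>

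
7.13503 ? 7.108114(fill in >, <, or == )>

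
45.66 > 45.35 True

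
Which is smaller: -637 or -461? -637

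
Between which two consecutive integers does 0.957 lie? 0 and 1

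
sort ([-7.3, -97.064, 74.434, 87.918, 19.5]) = [-97.064, -7.3, 19.5, 74.434, 87.918]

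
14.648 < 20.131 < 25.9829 True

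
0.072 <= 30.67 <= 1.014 False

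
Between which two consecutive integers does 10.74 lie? 10 and 11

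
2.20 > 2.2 False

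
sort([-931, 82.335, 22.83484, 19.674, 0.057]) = [-931, 0.057, 19.674, 22.83484, 82.335]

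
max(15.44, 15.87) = 15.87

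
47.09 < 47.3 True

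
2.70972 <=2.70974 True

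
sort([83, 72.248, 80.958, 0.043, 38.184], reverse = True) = [83, 80.958, 72.248, 38.184, 0.043]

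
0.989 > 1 False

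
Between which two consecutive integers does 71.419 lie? 71 and 72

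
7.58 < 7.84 True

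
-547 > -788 True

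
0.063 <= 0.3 True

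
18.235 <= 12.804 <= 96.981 False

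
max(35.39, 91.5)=91.5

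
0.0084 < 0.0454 True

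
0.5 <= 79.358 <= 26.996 False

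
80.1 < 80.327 True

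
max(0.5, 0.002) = 0.5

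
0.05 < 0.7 True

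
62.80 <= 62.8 True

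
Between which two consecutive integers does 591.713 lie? 591 and 592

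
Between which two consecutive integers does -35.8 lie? -36 and -35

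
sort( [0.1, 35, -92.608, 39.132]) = [-92.608, 0.1, 35, 39.132]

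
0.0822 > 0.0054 True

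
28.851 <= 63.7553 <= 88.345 True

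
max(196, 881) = 881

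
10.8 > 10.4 True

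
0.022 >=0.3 False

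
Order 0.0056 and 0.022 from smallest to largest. 0.0056,0.022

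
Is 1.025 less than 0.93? No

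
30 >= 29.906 True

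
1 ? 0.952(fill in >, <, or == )>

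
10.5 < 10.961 True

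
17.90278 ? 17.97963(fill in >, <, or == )<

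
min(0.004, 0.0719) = 0.004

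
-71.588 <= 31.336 True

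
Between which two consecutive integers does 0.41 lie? 0 and 1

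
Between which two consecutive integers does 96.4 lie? 96 and 97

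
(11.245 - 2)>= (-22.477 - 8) True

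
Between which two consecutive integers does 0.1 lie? 0 and 1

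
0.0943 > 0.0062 True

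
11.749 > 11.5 True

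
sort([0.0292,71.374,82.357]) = [0.0292,71.374,82.357]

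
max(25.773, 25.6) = 25.773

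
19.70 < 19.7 False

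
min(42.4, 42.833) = 42.4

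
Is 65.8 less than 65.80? No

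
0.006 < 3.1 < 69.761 True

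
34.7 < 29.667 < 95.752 False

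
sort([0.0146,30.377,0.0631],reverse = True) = [30.377,0.0631,0.0146]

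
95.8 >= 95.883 False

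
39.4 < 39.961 True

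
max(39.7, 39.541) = 39.7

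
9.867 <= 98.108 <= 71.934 False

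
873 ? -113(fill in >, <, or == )>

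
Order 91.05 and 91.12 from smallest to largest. 91.05, 91.12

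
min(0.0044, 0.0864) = 0.0044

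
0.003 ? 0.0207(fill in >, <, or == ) <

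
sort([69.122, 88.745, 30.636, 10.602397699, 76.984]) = [10.602397699, 30.636, 69.122, 76.984, 88.745]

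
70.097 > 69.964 True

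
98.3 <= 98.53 True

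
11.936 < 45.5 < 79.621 True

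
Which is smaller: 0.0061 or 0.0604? 0.0061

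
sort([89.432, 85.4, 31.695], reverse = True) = [89.432, 85.4, 31.695]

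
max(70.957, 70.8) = 70.957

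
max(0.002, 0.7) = 0.7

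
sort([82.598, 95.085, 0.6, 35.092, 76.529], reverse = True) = [95.085, 82.598, 76.529, 35.092, 0.6]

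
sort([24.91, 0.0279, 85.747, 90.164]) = [0.0279, 24.91, 85.747, 90.164]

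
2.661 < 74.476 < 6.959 False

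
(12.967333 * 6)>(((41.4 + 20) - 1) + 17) True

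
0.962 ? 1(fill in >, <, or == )<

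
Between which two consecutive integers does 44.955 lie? 44 and 45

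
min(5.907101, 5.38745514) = 5.38745514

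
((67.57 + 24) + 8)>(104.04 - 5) True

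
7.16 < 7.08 False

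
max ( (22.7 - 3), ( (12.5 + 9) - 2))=19.7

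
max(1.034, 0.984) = 1.034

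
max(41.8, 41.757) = 41.8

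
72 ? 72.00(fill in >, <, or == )==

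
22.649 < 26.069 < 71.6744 True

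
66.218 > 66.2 True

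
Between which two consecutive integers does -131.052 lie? -132 and -131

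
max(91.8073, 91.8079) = 91.8079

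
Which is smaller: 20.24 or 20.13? 20.13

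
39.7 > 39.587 True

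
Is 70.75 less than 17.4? No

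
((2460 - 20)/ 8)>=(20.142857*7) True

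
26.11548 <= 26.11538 False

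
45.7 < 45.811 True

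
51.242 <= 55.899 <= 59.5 True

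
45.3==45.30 True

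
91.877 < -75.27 False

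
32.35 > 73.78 False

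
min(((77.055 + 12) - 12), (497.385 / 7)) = 71.055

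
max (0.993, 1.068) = 1.068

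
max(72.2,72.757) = 72.757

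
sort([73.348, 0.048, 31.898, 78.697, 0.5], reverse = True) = [78.697, 73.348, 31.898, 0.5, 0.048]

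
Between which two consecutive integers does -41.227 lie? -42 and -41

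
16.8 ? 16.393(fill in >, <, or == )>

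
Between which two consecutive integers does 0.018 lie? 0 and 1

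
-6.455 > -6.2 False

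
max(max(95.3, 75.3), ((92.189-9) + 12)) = 95.3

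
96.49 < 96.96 True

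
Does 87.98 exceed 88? No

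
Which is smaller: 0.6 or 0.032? 0.032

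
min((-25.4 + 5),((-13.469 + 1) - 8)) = -20.469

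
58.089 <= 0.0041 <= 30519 False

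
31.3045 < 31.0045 False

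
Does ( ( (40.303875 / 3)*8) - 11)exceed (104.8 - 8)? No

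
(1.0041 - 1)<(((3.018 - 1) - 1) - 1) True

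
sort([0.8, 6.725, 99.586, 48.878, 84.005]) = [0.8, 6.725, 48.878, 84.005, 99.586]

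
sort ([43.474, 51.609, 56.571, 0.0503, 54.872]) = [0.0503, 43.474, 51.609, 54.872, 56.571]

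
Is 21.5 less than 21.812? Yes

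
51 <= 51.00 True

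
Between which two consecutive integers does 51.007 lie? 51 and 52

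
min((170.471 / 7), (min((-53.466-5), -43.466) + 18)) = -40.466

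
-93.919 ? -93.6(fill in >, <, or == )<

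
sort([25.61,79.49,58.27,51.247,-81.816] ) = [-81.816,25.61,51.247,58.27,79.49]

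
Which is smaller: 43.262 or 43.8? 43.262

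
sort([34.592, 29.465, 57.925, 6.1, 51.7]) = [6.1, 29.465, 34.592, 51.7, 57.925]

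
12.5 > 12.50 False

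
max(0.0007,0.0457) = 0.0457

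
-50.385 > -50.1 False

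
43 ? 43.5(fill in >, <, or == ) <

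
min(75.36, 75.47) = 75.36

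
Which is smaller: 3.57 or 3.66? 3.57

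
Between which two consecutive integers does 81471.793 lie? 81471 and 81472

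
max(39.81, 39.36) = 39.81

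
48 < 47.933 False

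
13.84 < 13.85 True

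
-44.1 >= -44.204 True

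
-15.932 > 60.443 False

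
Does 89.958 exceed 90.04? No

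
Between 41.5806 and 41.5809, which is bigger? 41.5809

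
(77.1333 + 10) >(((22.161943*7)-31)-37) False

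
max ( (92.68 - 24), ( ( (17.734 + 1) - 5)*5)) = 68.68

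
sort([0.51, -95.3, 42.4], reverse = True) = [42.4, 0.51, -95.3]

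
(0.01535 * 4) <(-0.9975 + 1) False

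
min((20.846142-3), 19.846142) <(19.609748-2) False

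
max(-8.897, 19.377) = 19.377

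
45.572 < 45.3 False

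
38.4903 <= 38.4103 False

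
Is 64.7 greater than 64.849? No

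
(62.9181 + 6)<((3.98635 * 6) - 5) False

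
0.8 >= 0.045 True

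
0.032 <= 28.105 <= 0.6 False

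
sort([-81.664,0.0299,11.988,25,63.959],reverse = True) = [63.959,25,11.988,0.0299,-81.664]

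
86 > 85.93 True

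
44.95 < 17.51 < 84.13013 False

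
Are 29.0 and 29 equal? Yes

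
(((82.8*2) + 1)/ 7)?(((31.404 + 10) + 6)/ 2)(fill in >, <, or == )>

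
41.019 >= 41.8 False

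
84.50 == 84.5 True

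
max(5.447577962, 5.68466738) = 5.68466738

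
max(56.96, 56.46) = 56.96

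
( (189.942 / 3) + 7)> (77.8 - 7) False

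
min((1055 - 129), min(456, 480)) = 456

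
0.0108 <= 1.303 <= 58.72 True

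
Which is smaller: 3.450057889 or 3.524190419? 3.450057889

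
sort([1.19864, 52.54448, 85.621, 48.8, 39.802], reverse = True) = [85.621, 52.54448, 48.8, 39.802, 1.19864]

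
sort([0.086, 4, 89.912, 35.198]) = [0.086, 4, 35.198, 89.912]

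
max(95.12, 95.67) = 95.67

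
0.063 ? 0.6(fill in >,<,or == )<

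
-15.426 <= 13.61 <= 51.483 True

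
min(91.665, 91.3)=91.3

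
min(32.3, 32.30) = 32.3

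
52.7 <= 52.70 True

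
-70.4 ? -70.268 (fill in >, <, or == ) <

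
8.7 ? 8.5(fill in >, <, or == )>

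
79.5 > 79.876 False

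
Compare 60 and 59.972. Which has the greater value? 60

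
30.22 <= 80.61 True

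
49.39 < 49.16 False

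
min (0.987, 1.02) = 0.987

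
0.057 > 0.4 False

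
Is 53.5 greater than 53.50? No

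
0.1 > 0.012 True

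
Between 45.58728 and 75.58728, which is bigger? 75.58728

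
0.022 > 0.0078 True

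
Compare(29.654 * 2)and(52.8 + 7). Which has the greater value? (52.8 + 7)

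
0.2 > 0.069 True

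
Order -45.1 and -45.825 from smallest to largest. -45.825, -45.1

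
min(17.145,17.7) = 17.145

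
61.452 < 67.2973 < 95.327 True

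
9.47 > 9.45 True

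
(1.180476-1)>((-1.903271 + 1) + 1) True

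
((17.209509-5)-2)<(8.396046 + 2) True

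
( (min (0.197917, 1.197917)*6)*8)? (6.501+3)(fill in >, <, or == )<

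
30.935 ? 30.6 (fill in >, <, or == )>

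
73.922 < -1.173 False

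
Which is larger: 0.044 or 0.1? 0.1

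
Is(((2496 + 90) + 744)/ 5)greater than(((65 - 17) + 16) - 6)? Yes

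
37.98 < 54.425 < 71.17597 True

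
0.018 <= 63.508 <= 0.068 False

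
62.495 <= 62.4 False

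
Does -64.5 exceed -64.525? Yes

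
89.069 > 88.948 True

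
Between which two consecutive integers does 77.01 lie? 77 and 78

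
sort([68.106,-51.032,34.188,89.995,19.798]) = [-51.032,19.798,34.188,68.106,89.995]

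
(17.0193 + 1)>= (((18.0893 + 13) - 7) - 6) False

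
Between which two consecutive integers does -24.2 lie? -25 and -24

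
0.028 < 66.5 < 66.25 False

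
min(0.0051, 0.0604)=0.0051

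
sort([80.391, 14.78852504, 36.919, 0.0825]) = [0.0825, 14.78852504, 36.919, 80.391]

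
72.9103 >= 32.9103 True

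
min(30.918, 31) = 30.918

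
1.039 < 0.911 False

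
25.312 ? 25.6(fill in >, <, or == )<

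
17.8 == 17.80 True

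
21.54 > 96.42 False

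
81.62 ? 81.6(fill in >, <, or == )>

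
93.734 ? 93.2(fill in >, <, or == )>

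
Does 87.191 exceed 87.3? No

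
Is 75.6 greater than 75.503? Yes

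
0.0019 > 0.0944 False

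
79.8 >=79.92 False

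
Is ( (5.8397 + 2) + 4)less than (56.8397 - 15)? Yes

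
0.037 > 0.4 False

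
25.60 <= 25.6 True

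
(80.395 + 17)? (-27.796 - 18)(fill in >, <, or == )>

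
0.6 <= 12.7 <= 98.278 True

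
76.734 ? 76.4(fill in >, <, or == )>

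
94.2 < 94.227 True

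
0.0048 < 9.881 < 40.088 True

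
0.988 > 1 False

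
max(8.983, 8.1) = 8.983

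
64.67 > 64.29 True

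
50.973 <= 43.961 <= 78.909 False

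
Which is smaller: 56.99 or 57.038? 56.99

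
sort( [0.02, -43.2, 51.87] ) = [-43.2, 0.02, 51.87]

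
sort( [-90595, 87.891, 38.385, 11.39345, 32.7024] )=[-90595, 11.39345, 32.7024, 38.385, 87.891]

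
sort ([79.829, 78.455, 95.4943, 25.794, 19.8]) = [19.8, 25.794, 78.455, 79.829, 95.4943]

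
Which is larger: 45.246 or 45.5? 45.5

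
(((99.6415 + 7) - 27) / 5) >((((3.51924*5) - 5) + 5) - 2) True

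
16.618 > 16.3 True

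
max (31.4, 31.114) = 31.4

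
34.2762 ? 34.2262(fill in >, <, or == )>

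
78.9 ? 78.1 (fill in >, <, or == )>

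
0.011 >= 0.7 False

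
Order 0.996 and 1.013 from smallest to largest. 0.996, 1.013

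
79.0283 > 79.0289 False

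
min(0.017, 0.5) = 0.017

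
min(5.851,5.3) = 5.3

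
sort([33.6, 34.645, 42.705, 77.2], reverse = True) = [77.2, 42.705, 34.645, 33.6]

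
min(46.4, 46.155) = 46.155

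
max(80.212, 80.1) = 80.212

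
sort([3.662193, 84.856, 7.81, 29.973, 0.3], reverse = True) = [84.856, 29.973, 7.81, 3.662193, 0.3]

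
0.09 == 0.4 False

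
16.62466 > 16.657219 False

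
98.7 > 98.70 False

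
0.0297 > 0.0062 True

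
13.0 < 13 False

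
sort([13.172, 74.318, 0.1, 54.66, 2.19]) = [0.1, 2.19, 13.172, 54.66, 74.318]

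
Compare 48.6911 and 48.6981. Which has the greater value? 48.6981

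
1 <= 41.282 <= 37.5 False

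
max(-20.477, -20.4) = -20.4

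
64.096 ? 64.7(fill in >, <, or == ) <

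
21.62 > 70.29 False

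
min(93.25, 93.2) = 93.2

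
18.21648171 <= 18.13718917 False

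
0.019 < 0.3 True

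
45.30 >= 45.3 True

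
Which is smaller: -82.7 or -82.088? -82.7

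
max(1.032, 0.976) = 1.032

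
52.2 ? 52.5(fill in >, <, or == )<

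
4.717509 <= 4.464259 False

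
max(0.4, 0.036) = 0.4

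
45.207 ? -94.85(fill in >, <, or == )>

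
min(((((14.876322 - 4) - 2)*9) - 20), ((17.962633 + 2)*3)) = 59.886898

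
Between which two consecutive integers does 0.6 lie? 0 and 1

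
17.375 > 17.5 False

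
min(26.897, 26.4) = 26.4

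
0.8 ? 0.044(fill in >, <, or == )>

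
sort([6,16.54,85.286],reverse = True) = [85.286,16.54,6]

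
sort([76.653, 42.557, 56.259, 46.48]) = [42.557, 46.48, 56.259, 76.653]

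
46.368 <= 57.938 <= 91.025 True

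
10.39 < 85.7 True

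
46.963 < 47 True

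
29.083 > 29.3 False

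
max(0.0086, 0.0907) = 0.0907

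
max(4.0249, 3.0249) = 4.0249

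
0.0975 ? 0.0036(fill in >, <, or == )>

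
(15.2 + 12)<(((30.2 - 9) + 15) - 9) False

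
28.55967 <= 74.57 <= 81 True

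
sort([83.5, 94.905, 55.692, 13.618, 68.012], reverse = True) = [94.905, 83.5, 68.012, 55.692, 13.618]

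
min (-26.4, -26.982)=-26.982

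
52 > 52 False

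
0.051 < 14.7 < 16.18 True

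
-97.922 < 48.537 True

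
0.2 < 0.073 False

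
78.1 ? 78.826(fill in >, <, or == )<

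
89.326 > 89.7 False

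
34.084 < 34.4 True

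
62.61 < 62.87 True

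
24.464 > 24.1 True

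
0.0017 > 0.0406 False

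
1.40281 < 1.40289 True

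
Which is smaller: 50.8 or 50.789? 50.789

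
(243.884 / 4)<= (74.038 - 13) True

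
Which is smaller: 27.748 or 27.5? 27.5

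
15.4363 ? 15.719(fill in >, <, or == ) <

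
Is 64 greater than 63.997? Yes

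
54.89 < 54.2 False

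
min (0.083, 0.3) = 0.083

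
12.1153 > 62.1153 False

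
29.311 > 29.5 False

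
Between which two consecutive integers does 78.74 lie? 78 and 79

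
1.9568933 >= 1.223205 True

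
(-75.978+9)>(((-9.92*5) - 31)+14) False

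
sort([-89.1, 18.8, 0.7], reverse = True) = [18.8, 0.7, -89.1]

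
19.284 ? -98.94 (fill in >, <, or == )>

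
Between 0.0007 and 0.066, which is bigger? 0.066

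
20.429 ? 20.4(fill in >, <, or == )>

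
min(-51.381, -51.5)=-51.5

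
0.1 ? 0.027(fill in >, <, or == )>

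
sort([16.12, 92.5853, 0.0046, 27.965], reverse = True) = [92.5853, 27.965, 16.12, 0.0046]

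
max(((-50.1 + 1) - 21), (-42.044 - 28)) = -70.044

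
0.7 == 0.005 False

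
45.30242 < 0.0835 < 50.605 False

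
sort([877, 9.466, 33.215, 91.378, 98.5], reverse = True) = [877, 98.5, 91.378, 33.215, 9.466]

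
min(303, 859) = 303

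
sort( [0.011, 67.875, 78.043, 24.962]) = [0.011, 24.962, 67.875, 78.043]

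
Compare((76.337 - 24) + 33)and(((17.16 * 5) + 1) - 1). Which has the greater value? (((17.16 * 5) + 1) - 1)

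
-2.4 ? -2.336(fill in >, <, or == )<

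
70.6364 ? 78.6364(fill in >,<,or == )<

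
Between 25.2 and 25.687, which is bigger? 25.687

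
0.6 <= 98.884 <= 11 False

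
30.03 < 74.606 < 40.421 False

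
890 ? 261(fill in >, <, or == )>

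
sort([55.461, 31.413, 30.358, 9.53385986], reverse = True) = [55.461, 31.413, 30.358, 9.53385986]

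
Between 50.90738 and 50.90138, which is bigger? 50.90738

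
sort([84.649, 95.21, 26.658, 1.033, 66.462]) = [1.033, 26.658, 66.462, 84.649, 95.21]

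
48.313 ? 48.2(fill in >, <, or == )>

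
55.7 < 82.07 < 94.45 True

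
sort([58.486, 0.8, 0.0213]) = [0.0213, 0.8, 58.486]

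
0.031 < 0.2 True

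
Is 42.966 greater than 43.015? No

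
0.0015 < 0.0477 True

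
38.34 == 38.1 False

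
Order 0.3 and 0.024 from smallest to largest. 0.024, 0.3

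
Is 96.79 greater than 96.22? Yes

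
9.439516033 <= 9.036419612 False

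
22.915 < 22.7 False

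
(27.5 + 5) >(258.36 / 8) True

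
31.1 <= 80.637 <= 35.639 False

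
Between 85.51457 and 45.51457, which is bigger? 85.51457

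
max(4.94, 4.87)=4.94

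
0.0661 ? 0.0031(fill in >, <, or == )>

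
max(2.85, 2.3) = 2.85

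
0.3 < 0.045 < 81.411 False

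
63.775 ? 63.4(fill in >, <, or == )>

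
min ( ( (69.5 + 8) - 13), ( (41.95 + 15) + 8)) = 64.5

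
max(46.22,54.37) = 54.37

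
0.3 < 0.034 False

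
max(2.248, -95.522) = 2.248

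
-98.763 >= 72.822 False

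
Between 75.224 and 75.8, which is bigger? 75.8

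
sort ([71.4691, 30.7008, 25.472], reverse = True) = [71.4691, 30.7008, 25.472]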